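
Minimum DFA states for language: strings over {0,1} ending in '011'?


Track the longest suffix of input matching a prefix of '011': 4 classes (prefixes of length 0..3)
Minimal DFA: 4 states


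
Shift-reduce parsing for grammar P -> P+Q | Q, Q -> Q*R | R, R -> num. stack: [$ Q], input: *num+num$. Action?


shift '*' to continue Q -> Q*R
Action: shift


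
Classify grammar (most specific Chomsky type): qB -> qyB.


LHS has context (more than one symbol) and |LHS| ≤ |RHS|
Classification: Type 1 (Context-Sensitive)


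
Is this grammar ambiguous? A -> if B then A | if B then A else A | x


dangling else: 'if B then if B then x else x' parses two ways
Ambiguous


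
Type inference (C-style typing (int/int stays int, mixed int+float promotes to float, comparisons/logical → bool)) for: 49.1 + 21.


Operand types: float + int
Rule: mixed int/float promotes to float; int/int stays int
Result type: float


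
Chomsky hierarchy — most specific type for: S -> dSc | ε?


Single nonterminal LHS, but d^n c^n is not regular
Classification: Type 2 (Context-Free)


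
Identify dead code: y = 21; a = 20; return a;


y is assigned but never read
Dead: 'y = 21'


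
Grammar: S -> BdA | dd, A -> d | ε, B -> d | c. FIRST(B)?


Per alternative of B: FIRST(d) = {d}; FIRST(c) = {c}
FIRST(B) = {c, d}


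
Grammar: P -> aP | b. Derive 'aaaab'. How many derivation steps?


Derivation: P => aP => aaP => aaaP => aaaaP => aaaab
Steps: 5


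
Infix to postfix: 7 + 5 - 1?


Left to right (same or higher precedence on left)
Postfix: 7 5 + 1 -


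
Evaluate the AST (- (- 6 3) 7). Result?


Evaluate inner: (- 6 3) = 3
Evaluate root: (- 3 7) = -4
Result: -4


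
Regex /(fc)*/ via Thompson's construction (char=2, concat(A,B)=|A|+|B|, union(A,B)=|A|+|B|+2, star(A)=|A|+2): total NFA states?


Syntax tree has 2 char leaf(s), 0 union(s), 1 star(s)
chars contribute 2×2 = 4; each union adds +2; each star adds +2
Total: 4 + 0 + 2 = 6 states


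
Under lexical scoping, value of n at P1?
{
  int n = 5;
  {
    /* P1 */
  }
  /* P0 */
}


P1's block does not declare n; resolves to the enclosing declaration at depth 0
n = 5


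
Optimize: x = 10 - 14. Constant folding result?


10 - 14 = -4 at compile time
Optimized: x = -4


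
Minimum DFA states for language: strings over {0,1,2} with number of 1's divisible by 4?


Track (count of 1) mod 4: states 0..3, accept at 0
Minimal DFA: 4 states


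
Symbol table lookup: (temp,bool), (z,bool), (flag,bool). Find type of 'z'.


Lookup 'z' → type bool


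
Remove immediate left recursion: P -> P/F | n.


Left-recursive alternatives: P/F; non-recursive: n
Introduce P': P -> nP', P' -> /FP' | ε


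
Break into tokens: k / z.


Scan left to right, longest-match per lexeme
Tokens: ID(k), OP(/), ID(z)


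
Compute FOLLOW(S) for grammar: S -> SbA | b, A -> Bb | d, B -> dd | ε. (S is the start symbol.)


$ ∈ FOLLOW(S). For each A -> αBβ: add FIRST(β)\{ε} to FOLLOW(B); if β nullable, add FOLLOW(A).
FOLLOW(S) = {$, b}


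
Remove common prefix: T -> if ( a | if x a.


Common prefix: 'if'
Factored: T -> if T', T' -> ( a | x a


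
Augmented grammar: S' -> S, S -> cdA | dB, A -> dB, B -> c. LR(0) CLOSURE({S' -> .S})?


Start: S' -> .S
For each item with dot before a nonterminal B, add B -> .γ for every B-production
Closure: [S' -> .S, S -> .cdA, S -> .dB]


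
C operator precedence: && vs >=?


'>=' is relational (level 7); '&&' is logical AND (level 2)
Higher level binds tighter
'>=' has higher precedence than '&&'


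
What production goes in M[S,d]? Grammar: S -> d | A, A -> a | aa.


For [S, d]: 'd' ∈ FIRST(d)
Entry: S -> d


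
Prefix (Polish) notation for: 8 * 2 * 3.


left-to-right (same/higher precedence on left): tree is (* (* 8 2) 3)
Prefix: * * 8 2 3


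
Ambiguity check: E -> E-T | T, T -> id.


precedence layered via separate nonterminal T: deterministic
Unambiguous


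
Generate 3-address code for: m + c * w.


Break into single-operator statements:
t1 = c * w
t2 = m + t1


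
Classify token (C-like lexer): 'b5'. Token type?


Pattern: letter/underscore followed by alphanumerics, not a keyword
Type: IDENTIFIER


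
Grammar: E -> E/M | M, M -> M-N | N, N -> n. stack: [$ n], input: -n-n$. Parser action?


'n' on top is the handle for N -> n
Action: reduce (N -> n)


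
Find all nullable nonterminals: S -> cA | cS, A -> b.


A nonterminal is nullable iff some alternative derives ε (directly, or every symbol in it is nullable)
Nullable: {}


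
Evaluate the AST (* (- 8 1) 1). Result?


Evaluate inner: (- 8 1) = 7
Evaluate root: (* 7 1) = 7
Result: 7


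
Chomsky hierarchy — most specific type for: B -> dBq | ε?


Single nonterminal LHS, but d^n q^n is not regular
Classification: Type 2 (Context-Free)


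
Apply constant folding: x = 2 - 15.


2 - 15 = -13 at compile time
Optimized: x = -13


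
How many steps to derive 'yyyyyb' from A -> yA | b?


Derivation: A => yA => yyA => yyyA => yyyyA => yyyyyA => yyyyyb
Steps: 6


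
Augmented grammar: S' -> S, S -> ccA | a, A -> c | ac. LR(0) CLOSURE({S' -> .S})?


Start: S' -> .S
For each item with dot before a nonterminal B, add B -> .γ for every B-production
Closure: [S' -> .S, S -> .ccA, S -> .a]


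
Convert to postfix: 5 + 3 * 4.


* has higher precedence, evaluate 3*4 first
Postfix: 5 3 4 * +


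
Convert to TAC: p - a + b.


Break into single-operator statements:
t1 = p - a
t2 = t1 + b


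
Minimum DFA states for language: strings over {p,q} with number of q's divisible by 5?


Track (count of q) mod 5: states 0..4, accept at 0
Minimal DFA: 5 states


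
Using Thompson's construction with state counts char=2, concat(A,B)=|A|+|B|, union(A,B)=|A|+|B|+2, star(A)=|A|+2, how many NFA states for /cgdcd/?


Syntax tree has 5 char leaf(s), 0 union(s), 0 star(s)
chars contribute 5×2 = 10; each union adds +2; each star adds +2
Total: 10 + 0 + 0 = 10 states


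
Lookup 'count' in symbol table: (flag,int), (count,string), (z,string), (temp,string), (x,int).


Lookup 'count' → type string


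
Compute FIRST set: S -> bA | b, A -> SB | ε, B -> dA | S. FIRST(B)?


Per alternative of B: FIRST(dA) = {d}; FIRST(S) = {b}
FIRST(B) = {b, d}


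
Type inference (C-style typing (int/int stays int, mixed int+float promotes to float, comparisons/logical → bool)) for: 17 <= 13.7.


Operand types: int <= float
Rule: comparison yields bool
Result type: bool


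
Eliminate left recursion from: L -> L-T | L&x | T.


Left-recursive alternatives: L-T, L&x; non-recursive: T
Introduce L': L -> TL', L' -> -TL' | &xL' | ε


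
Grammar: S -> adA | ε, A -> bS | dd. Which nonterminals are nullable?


A nonterminal is nullable iff some alternative derives ε (directly, or every symbol in it is nullable)
Nullable: {S}


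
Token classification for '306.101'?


Pattern: digits with a decimal point
Type: FLOAT_LITERAL


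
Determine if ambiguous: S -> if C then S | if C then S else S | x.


dangling else: 'if C then if C then x else x' parses two ways
Ambiguous


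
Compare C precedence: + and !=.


'+' is additive (level 9); '!=' is equality (level 6)
Higher level binds tighter
'+' has higher precedence than '!='


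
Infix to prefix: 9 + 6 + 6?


left-to-right (same/higher precedence on left): tree is (+ (+ 9 6) 6)
Prefix: + + 9 6 6


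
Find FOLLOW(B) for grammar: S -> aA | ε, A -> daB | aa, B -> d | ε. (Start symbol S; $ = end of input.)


$ ∈ FOLLOW(S). For each A -> αBβ: add FIRST(β)\{ε} to FOLLOW(B); if β nullable, add FOLLOW(A).
FOLLOW(B) = {$}


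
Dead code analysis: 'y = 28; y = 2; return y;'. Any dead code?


first assignment to y is overwritten before any read
Dead: 'y = 28'


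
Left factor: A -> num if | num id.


Common prefix: 'num'
Factored: A -> num A', A' -> if | id


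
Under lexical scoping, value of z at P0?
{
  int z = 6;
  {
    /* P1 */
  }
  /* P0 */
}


z declared in the same block as P0
z = 6


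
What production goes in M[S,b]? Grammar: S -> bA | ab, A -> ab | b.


For [S, b]: 'b' ∈ FIRST(bA)
Entry: S -> bA


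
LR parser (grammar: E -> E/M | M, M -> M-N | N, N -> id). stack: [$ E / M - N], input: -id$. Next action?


handle 'M-N' on top
Action: reduce (M -> M-N)


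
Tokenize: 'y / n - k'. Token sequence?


Scan left to right, longest-match per lexeme
Tokens: ID(y), OP(/), ID(n), OP(-), ID(k)


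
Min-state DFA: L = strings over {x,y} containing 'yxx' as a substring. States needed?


KMP-style automaton: 3 progress states + 1 absorbing accept = 4
Minimal DFA: 4 states


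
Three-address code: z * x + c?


Break into single-operator statements:
t1 = z * x
t2 = t1 + c


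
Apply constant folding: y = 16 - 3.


16 - 3 = 13 at compile time
Optimized: y = 13


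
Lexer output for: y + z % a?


Scan left to right, longest-match per lexeme
Tokens: ID(y), OP(+), ID(z), OP(%), ID(a)


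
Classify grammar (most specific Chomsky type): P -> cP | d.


Right-linear: every RHS is a terminal or a terminal followed by one nonterminal
Classification: Type 3 (Regular)


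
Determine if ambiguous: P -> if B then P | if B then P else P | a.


dangling else: 'if B then if B then a else a' parses two ways
Ambiguous


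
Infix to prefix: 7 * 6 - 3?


left-to-right (same/higher precedence on left): tree is (- (* 7 6) 3)
Prefix: - * 7 6 3


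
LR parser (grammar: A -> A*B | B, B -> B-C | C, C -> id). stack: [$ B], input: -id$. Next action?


shift '-' to continue B -> B-C
Action: shift


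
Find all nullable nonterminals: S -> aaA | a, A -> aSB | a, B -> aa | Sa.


A nonterminal is nullable iff some alternative derives ε (directly, or every symbol in it is nullable)
Nullable: {}


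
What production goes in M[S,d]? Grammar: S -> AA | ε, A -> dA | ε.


For [S, d]: 'd' ∈ FIRST(AA)
Entry: S -> AA


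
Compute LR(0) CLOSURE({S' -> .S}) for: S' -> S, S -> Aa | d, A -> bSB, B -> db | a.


Start: S' -> .S
For each item with dot before a nonterminal B, add B -> .γ for every B-production
Closure: [S' -> .S, S -> .Aa, S -> .d, A -> .bSB]


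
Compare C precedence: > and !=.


'>' is relational (level 7); '!=' is equality (level 6)
Higher level binds tighter
'>' has higher precedence than '!='


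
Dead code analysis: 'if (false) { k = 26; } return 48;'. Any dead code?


condition is constant false, so the whole block is unreachable
Dead: 'if (false) { k = 26; }'


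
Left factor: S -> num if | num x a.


Common prefix: 'num'
Factored: S -> num S', S' -> if | x a


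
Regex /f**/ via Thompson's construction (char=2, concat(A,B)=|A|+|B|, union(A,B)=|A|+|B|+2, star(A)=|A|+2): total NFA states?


Syntax tree has 1 char leaf(s), 0 union(s), 2 star(s)
chars contribute 1×2 = 2; each union adds +2; each star adds +2
Total: 2 + 0 + 4 = 6 states


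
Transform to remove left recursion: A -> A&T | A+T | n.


Left-recursive alternatives: A&T, A+T; non-recursive: n
Introduce A': A -> nA', A' -> &TA' | +TA' | ε


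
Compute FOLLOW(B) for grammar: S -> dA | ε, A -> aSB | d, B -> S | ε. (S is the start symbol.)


$ ∈ FOLLOW(S). For each A -> αBβ: add FIRST(β)\{ε} to FOLLOW(B); if β nullable, add FOLLOW(A).
FOLLOW(B) = {$, d}


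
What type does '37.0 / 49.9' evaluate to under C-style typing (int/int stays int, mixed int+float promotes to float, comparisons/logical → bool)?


Operand types: float / float
Rule: mixed int/float promotes to float; int/int stays int
Result type: float


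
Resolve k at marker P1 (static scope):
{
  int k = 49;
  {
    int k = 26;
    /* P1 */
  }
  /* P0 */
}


k declared in the same block as P1
k = 26


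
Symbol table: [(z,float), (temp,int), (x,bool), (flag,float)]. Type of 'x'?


Lookup 'x' → type bool


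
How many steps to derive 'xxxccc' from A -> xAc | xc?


Derivation: A => xAc => xxAcc => xxxccc
Steps: 3


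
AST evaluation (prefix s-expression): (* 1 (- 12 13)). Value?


Evaluate inner: (- 12 13) = -1
Evaluate root: (* 1 -1) = -1
Result: -1


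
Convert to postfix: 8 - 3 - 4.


Left to right (same or higher precedence on left)
Postfix: 8 3 - 4 -


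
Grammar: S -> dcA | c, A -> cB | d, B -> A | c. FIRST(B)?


Per alternative of B: FIRST(A) = {c, d}; FIRST(c) = {c}
FIRST(B) = {c, d}


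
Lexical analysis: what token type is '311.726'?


Pattern: digits with a decimal point
Type: FLOAT_LITERAL


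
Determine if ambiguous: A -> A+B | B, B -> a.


precedence layered via separate nonterminal B: deterministic
Unambiguous


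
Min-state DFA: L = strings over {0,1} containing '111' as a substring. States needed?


KMP-style automaton: 3 progress states + 1 absorbing accept = 4
Minimal DFA: 4 states


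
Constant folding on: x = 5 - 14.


5 - 14 = -9 at compile time
Optimized: x = -9


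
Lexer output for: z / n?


Scan left to right, longest-match per lexeme
Tokens: ID(z), OP(/), ID(n)


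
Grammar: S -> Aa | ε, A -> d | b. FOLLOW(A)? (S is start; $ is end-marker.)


$ ∈ FOLLOW(S). For each A -> αBβ: add FIRST(β)\{ε} to FOLLOW(B); if β nullable, add FOLLOW(A).
FOLLOW(A) = {a}


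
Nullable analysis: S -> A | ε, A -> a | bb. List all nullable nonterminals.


A nonterminal is nullable iff some alternative derives ε (directly, or every symbol in it is nullable)
Nullable: {S}


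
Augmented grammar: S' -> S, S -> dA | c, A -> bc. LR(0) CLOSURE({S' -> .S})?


Start: S' -> .S
For each item with dot before a nonterminal B, add B -> .γ for every B-production
Closure: [S' -> .S, S -> .dA, S -> .c]


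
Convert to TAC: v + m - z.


Break into single-operator statements:
t1 = v + m
t2 = t1 - z


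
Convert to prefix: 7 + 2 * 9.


'*' binds tighter: tree is (+ 7 (* 2 9))
Prefix: + 7 * 2 9


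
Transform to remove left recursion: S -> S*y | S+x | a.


Left-recursive alternatives: S*y, S+x; non-recursive: a
Introduce S': S -> aS', S' -> *yS' | +xS' | ε


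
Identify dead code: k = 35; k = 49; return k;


first assignment to k is overwritten before any read
Dead: 'k = 35'


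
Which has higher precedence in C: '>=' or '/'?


'/' is multiplicative (level 10); '>=' is relational (level 7)
Higher level binds tighter
'/' has higher precedence than '>='


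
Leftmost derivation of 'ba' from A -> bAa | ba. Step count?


Derivation: A => ba
Steps: 1


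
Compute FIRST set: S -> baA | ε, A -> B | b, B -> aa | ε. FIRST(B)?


Per alternative of B: FIRST(aa) = {a}; FIRST(ε) = {ε}
FIRST(B) = {a, ε}


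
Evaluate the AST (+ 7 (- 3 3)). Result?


Evaluate inner: (- 3 3) = 0
Evaluate root: (+ 7 0) = 7
Result: 7


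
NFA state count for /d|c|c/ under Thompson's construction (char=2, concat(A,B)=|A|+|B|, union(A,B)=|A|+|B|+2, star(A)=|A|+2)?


Syntax tree has 3 char leaf(s), 2 union(s), 0 star(s)
chars contribute 3×2 = 6; each union adds +2; each star adds +2
Total: 6 + 4 + 0 = 10 states


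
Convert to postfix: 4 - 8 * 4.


* has higher precedence, evaluate 8*4 first
Postfix: 4 8 4 * -


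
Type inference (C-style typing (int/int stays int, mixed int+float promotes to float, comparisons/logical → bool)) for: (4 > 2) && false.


Operand types: bool && bool
Rule: logical operators take bool operands and yield bool
Result type: bool


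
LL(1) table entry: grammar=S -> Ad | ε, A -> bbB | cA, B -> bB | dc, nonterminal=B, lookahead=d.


For [B, d]: 'd' ∈ FIRST(dc)
Entry: B -> dc


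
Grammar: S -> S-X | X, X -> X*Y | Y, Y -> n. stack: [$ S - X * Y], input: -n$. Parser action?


handle 'X*Y' on top
Action: reduce (X -> X*Y)


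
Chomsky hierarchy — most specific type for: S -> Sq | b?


Left-linear: every RHS is a terminal or one nonterminal followed by a terminal
Classification: Type 3 (Regular)


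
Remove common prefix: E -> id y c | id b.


Common prefix: 'id'
Factored: E -> id E', E' -> y c | b


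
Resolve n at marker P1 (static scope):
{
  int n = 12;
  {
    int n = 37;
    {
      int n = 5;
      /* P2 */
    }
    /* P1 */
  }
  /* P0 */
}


n declared in the same block as P1
n = 37


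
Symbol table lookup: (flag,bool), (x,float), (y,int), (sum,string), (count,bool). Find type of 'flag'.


Lookup 'flag' → type bool


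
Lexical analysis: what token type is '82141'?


Pattern: digits only
Type: INTEGER_LITERAL


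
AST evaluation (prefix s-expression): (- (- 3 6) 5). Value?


Evaluate inner: (- 3 6) = -3
Evaluate root: (- -3 5) = -8
Result: -8


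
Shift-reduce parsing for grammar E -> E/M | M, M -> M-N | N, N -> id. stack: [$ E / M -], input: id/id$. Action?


no handle; shift 'id'
Action: shift


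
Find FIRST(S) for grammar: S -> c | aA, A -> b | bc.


Per alternative of S: FIRST(c) = {c}; FIRST(aA) = {a}
FIRST(S) = {a, c}


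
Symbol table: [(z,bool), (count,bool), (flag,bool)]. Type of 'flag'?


Lookup 'flag' → type bool


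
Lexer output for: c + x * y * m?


Scan left to right, longest-match per lexeme
Tokens: ID(c), OP(+), ID(x), OP(*), ID(y), OP(*), ID(m)


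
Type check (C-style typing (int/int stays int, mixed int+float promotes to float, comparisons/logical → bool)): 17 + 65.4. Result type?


Operand types: int + float
Rule: mixed int/float promotes to float; int/int stays int
Result type: float


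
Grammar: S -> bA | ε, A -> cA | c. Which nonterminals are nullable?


A nonterminal is nullable iff some alternative derives ε (directly, or every symbol in it is nullable)
Nullable: {S}


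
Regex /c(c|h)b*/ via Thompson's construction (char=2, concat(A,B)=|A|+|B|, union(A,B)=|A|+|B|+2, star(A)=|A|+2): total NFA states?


Syntax tree has 4 char leaf(s), 1 union(s), 1 star(s)
chars contribute 4×2 = 8; each union adds +2; each star adds +2
Total: 8 + 2 + 2 = 12 states


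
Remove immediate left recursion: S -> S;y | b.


Left-recursive alternatives: S;y; non-recursive: b
Introduce S': S -> bS', S' -> ;yS' | ε


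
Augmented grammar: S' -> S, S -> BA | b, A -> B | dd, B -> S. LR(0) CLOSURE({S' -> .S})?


Start: S' -> .S
For each item with dot before a nonterminal B, add B -> .γ for every B-production
Closure: [S' -> .S, S -> .BA, S -> .b, B -> .S]


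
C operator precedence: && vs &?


'&' is bitwise AND (level 5); '&&' is logical AND (level 2)
Higher level binds tighter
'&' has higher precedence than '&&'


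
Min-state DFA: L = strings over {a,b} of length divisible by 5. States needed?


Track length mod 5: states 0..4, accept at 0
Minimal DFA: 5 states


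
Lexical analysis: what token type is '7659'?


Pattern: digits only
Type: INTEGER_LITERAL


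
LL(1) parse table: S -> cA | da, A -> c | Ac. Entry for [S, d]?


For [S, d]: 'd' ∈ FIRST(da)
Entry: S -> da


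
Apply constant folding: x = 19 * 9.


19 * 9 = 171 at compile time
Optimized: x = 171


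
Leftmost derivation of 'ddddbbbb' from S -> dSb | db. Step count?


Derivation: S => dSb => ddSbb => dddSbbb => ddddbbbb
Steps: 4


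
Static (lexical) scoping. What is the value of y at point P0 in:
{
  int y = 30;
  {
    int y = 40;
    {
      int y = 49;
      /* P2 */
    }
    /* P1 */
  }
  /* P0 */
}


y declared in the same block as P0
y = 30


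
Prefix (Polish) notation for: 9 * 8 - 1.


left-to-right (same/higher precedence on left): tree is (- (* 9 8) 1)
Prefix: - * 9 8 1


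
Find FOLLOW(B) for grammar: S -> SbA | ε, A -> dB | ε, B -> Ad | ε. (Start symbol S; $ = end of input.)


$ ∈ FOLLOW(S). For each A -> αBβ: add FIRST(β)\{ε} to FOLLOW(B); if β nullable, add FOLLOW(A).
FOLLOW(B) = {$, b, d}


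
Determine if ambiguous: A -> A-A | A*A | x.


'x-x*x' has two parse trees (no precedence encoded between - and *)
Ambiguous


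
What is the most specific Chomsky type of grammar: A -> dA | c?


Right-linear: every RHS is a terminal or a terminal followed by one nonterminal
Classification: Type 3 (Regular)


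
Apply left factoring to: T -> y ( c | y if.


Common prefix: 'y'
Factored: T -> y T', T' -> ( c | if


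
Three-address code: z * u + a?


Break into single-operator statements:
t1 = z * u
t2 = t1 + a


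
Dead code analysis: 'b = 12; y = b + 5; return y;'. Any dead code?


b is read by y's definition; y is returned
No dead code


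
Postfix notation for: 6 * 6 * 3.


Left to right (same or higher precedence on left)
Postfix: 6 6 * 3 *


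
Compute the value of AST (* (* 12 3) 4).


Evaluate inner: (* 12 3) = 36
Evaluate root: (* 36 4) = 144
Result: 144


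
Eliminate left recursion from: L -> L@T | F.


Left-recursive alternatives: L@T; non-recursive: F
Introduce L': L -> FL', L' -> @TL' | ε


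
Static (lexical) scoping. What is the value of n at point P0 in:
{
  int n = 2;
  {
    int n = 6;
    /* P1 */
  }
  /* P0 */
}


n declared in the same block as P0
n = 2


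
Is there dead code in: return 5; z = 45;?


statement follows a return and is unreachable
Dead: 'z = 45'


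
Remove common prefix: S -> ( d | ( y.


Common prefix: '('
Factored: S -> ( S', S' -> d | y


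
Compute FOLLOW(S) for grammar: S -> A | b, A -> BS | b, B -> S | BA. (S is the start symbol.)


$ ∈ FOLLOW(S). For each A -> αBβ: add FIRST(β)\{ε} to FOLLOW(B); if β nullable, add FOLLOW(A).
FOLLOW(S) = {$, b}


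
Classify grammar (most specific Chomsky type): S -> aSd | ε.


Single nonterminal LHS, but a^n d^n is not regular
Classification: Type 2 (Context-Free)


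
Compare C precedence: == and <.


'<' is relational (level 7); '==' is equality (level 6)
Higher level binds tighter
'<' has higher precedence than '=='


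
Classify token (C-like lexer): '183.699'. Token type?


Pattern: digits with a decimal point
Type: FLOAT_LITERAL


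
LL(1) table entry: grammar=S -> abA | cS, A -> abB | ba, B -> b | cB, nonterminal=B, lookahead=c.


For [B, c]: 'c' ∈ FIRST(cB)
Entry: B -> cB


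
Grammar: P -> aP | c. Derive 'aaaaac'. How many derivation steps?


Derivation: P => aP => aaP => aaaP => aaaaP => aaaaaP => aaaaac
Steps: 6


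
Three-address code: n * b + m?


Break into single-operator statements:
t1 = n * b
t2 = t1 + m


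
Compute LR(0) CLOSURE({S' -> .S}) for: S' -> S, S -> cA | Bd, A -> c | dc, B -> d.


Start: S' -> .S
For each item with dot before a nonterminal B, add B -> .γ for every B-production
Closure: [S' -> .S, S -> .cA, S -> .Bd, B -> .d]


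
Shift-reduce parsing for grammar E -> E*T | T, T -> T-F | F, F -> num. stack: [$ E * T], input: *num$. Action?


handle 'E*T' on top; lookahead ∈ FOLLOW(E) = {*, $}
Action: reduce (E -> E*T)


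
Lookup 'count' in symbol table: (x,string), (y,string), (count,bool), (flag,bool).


Lookup 'count' → type bool


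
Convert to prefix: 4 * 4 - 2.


left-to-right (same/higher precedence on left): tree is (- (* 4 4) 2)
Prefix: - * 4 4 2


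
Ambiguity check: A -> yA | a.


right-linear, alternatives start with distinct terminals 'y' vs 'a': unique leftmost derivation
Unambiguous


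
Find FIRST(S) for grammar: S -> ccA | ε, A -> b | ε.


Per alternative of S: FIRST(ccA) = {c}; FIRST(ε) = {ε}
FIRST(S) = {c, ε}


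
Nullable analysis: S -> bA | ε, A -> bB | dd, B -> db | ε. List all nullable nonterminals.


A nonterminal is nullable iff some alternative derives ε (directly, or every symbol in it is nullable)
Nullable: {B, S}


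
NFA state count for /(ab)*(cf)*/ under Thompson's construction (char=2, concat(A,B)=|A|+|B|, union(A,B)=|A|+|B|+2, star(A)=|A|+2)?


Syntax tree has 4 char leaf(s), 0 union(s), 2 star(s)
chars contribute 4×2 = 8; each union adds +2; each star adds +2
Total: 8 + 0 + 4 = 12 states


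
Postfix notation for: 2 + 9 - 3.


Left to right (same or higher precedence on left)
Postfix: 2 9 + 3 -


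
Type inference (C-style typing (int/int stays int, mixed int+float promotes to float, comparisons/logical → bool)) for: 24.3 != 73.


Operand types: float != int
Rule: comparison yields bool
Result type: bool


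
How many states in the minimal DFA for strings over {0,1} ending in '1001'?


Track the longest suffix of input matching a prefix of '1001': 5 classes (prefixes of length 0..4)
Minimal DFA: 5 states


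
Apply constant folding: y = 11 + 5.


11 + 5 = 16 at compile time
Optimized: y = 16


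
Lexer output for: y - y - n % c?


Scan left to right, longest-match per lexeme
Tokens: ID(y), OP(-), ID(y), OP(-), ID(n), OP(%), ID(c)


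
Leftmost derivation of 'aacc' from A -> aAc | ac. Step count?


Derivation: A => aAc => aacc
Steps: 2


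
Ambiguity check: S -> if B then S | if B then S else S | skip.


dangling else: 'if B then if B then skip else skip' parses two ways
Ambiguous


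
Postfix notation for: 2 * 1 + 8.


Left to right (same or higher precedence on left)
Postfix: 2 1 * 8 +


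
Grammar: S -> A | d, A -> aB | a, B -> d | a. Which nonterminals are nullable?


A nonterminal is nullable iff some alternative derives ε (directly, or every symbol in it is nullable)
Nullable: {}


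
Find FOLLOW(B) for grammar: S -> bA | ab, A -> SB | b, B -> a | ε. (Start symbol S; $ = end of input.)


$ ∈ FOLLOW(S). For each A -> αBβ: add FIRST(β)\{ε} to FOLLOW(B); if β nullable, add FOLLOW(A).
FOLLOW(B) = {$, a}


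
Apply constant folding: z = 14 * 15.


14 * 15 = 210 at compile time
Optimized: z = 210


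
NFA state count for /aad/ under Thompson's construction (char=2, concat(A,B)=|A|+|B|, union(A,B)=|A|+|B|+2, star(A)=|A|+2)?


Syntax tree has 3 char leaf(s), 0 union(s), 0 star(s)
chars contribute 3×2 = 6; each union adds +2; each star adds +2
Total: 6 + 0 + 0 = 6 states


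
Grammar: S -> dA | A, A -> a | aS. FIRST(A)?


Per alternative of A: FIRST(a) = {a}; FIRST(aS) = {a}
FIRST(A) = {a}


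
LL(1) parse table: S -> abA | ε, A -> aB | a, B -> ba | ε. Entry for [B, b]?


For [B, b]: 'b' ∈ FIRST(ba)
Entry: B -> ba


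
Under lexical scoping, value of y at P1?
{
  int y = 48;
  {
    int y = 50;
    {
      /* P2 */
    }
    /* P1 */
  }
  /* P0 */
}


y declared in the same block as P1
y = 50


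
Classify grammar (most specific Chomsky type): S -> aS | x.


Right-linear: every RHS is a terminal or a terminal followed by one nonterminal
Classification: Type 3 (Regular)


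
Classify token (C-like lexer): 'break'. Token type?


Pattern: reserved word
Type: KEYWORD


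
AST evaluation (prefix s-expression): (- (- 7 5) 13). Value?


Evaluate inner: (- 7 5) = 2
Evaluate root: (- 2 13) = -11
Result: -11


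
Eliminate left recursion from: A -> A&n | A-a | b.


Left-recursive alternatives: A&n, A-a; non-recursive: b
Introduce A': A -> bA', A' -> &nA' | -aA' | ε


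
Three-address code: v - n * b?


Break into single-operator statements:
t1 = n * b
t2 = v - t1


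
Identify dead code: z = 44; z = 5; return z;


first assignment to z is overwritten before any read
Dead: 'z = 44'


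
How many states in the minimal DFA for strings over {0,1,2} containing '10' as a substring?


KMP-style automaton: 2 progress states + 1 absorbing accept = 3
Minimal DFA: 3 states


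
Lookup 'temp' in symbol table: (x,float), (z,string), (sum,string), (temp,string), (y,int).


Lookup 'temp' → type string


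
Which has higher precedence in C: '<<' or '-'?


'-' is additive (level 9); '<<' is shift (level 8)
Higher level binds tighter
'-' has higher precedence than '<<'


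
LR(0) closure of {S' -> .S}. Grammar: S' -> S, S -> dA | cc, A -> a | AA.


Start: S' -> .S
For each item with dot before a nonterminal B, add B -> .γ for every B-production
Closure: [S' -> .S, S -> .dA, S -> .cc]


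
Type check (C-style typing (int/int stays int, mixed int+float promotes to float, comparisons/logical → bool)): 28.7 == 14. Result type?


Operand types: float == int
Rule: comparison yields bool
Result type: bool


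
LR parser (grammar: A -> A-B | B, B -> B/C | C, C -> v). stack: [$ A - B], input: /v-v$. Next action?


'/' can extend B; shift to build B -> B/C
Action: shift


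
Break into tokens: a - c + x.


Scan left to right, longest-match per lexeme
Tokens: ID(a), OP(-), ID(c), OP(+), ID(x)


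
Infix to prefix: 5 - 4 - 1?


left-to-right (same/higher precedence on left): tree is (- (- 5 4) 1)
Prefix: - - 5 4 1


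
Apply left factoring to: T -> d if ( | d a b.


Common prefix: 'd'
Factored: T -> d T', T' -> if ( | a b


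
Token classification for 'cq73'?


Pattern: letter/underscore followed by alphanumerics, not a keyword
Type: IDENTIFIER


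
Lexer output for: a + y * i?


Scan left to right, longest-match per lexeme
Tokens: ID(a), OP(+), ID(y), OP(*), ID(i)


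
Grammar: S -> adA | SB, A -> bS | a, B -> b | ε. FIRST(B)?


Per alternative of B: FIRST(b) = {b}; FIRST(ε) = {ε}
FIRST(B) = {b, ε}


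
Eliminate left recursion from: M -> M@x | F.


Left-recursive alternatives: M@x; non-recursive: F
Introduce M': M -> FM', M' -> @xM' | ε


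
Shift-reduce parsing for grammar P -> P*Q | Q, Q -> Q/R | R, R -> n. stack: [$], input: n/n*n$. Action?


no handle on stack; shift 'n'
Action: shift


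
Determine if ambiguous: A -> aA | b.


right-linear, alternatives start with distinct terminals 'a' vs 'b': unique leftmost derivation
Unambiguous


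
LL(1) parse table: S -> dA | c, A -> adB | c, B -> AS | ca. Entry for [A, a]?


For [A, a]: 'a' ∈ FIRST(adB)
Entry: A -> adB


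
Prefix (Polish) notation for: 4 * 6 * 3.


left-to-right (same/higher precedence on left): tree is (* (* 4 6) 3)
Prefix: * * 4 6 3


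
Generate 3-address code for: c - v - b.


Break into single-operator statements:
t1 = c - v
t2 = t1 - b


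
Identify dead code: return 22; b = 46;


statement follows a return and is unreachable
Dead: 'b = 46'


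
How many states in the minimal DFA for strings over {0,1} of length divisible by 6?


Track length mod 6: states 0..5, accept at 0
Minimal DFA: 6 states


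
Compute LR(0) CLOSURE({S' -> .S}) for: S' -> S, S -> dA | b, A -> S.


Start: S' -> .S
For each item with dot before a nonterminal B, add B -> .γ for every B-production
Closure: [S' -> .S, S -> .dA, S -> .b]


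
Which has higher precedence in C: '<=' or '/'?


'/' is multiplicative (level 10); '<=' is relational (level 7)
Higher level binds tighter
'/' has higher precedence than '<='


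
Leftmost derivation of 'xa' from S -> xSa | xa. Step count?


Derivation: S => xa
Steps: 1


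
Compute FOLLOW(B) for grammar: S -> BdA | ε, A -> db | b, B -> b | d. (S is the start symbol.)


$ ∈ FOLLOW(S). For each A -> αBβ: add FIRST(β)\{ε} to FOLLOW(B); if β nullable, add FOLLOW(A).
FOLLOW(B) = {d}


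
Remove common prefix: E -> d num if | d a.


Common prefix: 'd'
Factored: E -> d E', E' -> num if | a


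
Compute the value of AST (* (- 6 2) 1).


Evaluate inner: (- 6 2) = 4
Evaluate root: (* 4 1) = 4
Result: 4


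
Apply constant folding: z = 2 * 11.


2 * 11 = 22 at compile time
Optimized: z = 22


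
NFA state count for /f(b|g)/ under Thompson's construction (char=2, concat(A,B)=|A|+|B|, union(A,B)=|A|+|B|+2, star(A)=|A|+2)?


Syntax tree has 3 char leaf(s), 1 union(s), 0 star(s)
chars contribute 3×2 = 6; each union adds +2; each star adds +2
Total: 6 + 2 + 0 = 8 states


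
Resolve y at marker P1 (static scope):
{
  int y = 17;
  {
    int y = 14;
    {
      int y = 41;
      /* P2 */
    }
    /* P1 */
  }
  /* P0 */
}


y declared in the same block as P1
y = 14


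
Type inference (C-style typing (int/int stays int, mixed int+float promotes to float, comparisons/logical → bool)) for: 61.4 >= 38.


Operand types: float >= int
Rule: comparison yields bool
Result type: bool


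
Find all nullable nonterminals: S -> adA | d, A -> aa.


A nonterminal is nullable iff some alternative derives ε (directly, or every symbol in it is nullable)
Nullable: {}


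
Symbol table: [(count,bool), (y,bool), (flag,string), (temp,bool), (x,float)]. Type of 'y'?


Lookup 'y' → type bool


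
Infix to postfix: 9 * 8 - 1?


Left to right (same or higher precedence on left)
Postfix: 9 8 * 1 -


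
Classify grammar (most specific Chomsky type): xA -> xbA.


LHS has context (more than one symbol) and |LHS| ≤ |RHS|
Classification: Type 1 (Context-Sensitive)


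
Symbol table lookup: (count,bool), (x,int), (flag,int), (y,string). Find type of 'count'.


Lookup 'count' → type bool


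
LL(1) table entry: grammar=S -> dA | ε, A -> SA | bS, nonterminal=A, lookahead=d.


For [A, d]: 'd' ∈ FIRST(SA)
Entry: A -> SA


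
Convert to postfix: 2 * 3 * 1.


Left to right (same or higher precedence on left)
Postfix: 2 3 * 1 *


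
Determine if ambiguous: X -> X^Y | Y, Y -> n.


precedence layered via separate nonterminal Y: deterministic
Unambiguous


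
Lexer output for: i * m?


Scan left to right, longest-match per lexeme
Tokens: ID(i), OP(*), ID(m)


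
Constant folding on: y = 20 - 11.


20 - 11 = 9 at compile time
Optimized: y = 9


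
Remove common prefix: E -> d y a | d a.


Common prefix: 'd'
Factored: E -> d E', E' -> y a | a


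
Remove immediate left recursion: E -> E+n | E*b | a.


Left-recursive alternatives: E+n, E*b; non-recursive: a
Introduce E': E -> aE', E' -> +nE' | *bE' | ε


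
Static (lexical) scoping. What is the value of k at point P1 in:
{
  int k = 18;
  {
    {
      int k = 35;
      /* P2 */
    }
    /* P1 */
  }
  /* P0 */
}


P1's block does not declare k; resolves to the enclosing declaration at depth 0
k = 18


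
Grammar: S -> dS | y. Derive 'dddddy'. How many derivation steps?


Derivation: S => dS => ddS => dddS => ddddS => dddddS => dddddy
Steps: 6


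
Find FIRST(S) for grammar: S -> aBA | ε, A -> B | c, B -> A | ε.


Per alternative of S: FIRST(aBA) = {a}; FIRST(ε) = {ε}
FIRST(S) = {a, ε}


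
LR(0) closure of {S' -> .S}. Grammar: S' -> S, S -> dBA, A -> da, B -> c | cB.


Start: S' -> .S
For each item with dot before a nonterminal B, add B -> .γ for every B-production
Closure: [S' -> .S, S -> .dBA]


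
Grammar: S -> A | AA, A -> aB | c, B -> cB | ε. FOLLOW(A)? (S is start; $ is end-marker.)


$ ∈ FOLLOW(S). For each A -> αBβ: add FIRST(β)\{ε} to FOLLOW(B); if β nullable, add FOLLOW(A).
FOLLOW(A) = {$, a, c}


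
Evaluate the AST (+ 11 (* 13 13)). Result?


Evaluate inner: (* 13 13) = 169
Evaluate root: (+ 11 169) = 180
Result: 180


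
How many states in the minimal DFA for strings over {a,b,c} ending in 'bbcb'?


Track the longest suffix of input matching a prefix of 'bbcb': 5 classes (prefixes of length 0..4)
Minimal DFA: 5 states


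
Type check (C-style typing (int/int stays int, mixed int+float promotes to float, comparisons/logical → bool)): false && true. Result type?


Operand types: bool && bool
Rule: logical operators take bool operands and yield bool
Result type: bool


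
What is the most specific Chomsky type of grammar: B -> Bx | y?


Left-linear: every RHS is a terminal or one nonterminal followed by a terminal
Classification: Type 3 (Regular)


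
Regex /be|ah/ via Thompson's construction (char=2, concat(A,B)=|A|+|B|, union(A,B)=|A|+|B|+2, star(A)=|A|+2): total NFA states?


Syntax tree has 4 char leaf(s), 1 union(s), 0 star(s)
chars contribute 4×2 = 8; each union adds +2; each star adds +2
Total: 8 + 2 + 0 = 10 states


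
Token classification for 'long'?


Pattern: reserved word
Type: KEYWORD


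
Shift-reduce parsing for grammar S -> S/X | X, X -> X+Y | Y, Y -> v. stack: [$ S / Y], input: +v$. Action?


'Y' (not preceded by X+) is the handle for X -> Y
Action: reduce (X -> Y)


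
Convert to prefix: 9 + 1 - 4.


left-to-right (same/higher precedence on left): tree is (- (+ 9 1) 4)
Prefix: - + 9 1 4


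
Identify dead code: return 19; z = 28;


statement follows a return and is unreachable
Dead: 'z = 28'


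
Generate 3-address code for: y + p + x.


Break into single-operator statements:
t1 = y + p
t2 = t1 + x


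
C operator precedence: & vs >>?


'>>' is shift (level 8); '&' is bitwise AND (level 5)
Higher level binds tighter
'>>' has higher precedence than '&'


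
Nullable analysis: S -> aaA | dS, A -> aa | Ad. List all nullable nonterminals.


A nonterminal is nullable iff some alternative derives ε (directly, or every symbol in it is nullable)
Nullable: {}


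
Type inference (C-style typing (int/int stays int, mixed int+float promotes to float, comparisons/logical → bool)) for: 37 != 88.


Operand types: int != int
Rule: comparison yields bool
Result type: bool


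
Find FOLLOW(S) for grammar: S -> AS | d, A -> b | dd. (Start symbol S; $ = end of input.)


$ ∈ FOLLOW(S). For each A -> αBβ: add FIRST(β)\{ε} to FOLLOW(B); if β nullable, add FOLLOW(A).
FOLLOW(S) = {$}


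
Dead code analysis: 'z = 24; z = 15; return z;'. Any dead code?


first assignment to z is overwritten before any read
Dead: 'z = 24'


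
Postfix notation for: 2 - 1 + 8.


Left to right (same or higher precedence on left)
Postfix: 2 1 - 8 +


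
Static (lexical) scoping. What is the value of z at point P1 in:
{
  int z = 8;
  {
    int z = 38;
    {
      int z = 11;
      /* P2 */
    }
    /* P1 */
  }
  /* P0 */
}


z declared in the same block as P1
z = 38


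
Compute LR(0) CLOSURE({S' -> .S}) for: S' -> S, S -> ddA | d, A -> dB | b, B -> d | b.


Start: S' -> .S
For each item with dot before a nonterminal B, add B -> .γ for every B-production
Closure: [S' -> .S, S -> .ddA, S -> .d]


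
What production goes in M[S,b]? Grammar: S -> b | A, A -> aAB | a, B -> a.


For [S, b]: 'b' ∈ FIRST(b)
Entry: S -> b


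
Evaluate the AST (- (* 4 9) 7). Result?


Evaluate inner: (* 4 9) = 36
Evaluate root: (- 36 7) = 29
Result: 29


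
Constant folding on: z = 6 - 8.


6 - 8 = -2 at compile time
Optimized: z = -2


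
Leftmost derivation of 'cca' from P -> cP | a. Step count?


Derivation: P => cP => ccP => cca
Steps: 3


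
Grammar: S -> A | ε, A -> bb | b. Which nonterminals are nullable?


A nonterminal is nullable iff some alternative derives ε (directly, or every symbol in it is nullable)
Nullable: {S}


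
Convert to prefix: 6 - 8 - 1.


left-to-right (same/higher precedence on left): tree is (- (- 6 8) 1)
Prefix: - - 6 8 1


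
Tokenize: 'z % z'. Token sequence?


Scan left to right, longest-match per lexeme
Tokens: ID(z), OP(%), ID(z)


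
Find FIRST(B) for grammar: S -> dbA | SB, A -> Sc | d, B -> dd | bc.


Per alternative of B: FIRST(dd) = {d}; FIRST(bc) = {b}
FIRST(B) = {b, d}


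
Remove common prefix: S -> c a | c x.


Common prefix: 'c'
Factored: S -> c S', S' -> a | x


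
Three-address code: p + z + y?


Break into single-operator statements:
t1 = p + z
t2 = t1 + y


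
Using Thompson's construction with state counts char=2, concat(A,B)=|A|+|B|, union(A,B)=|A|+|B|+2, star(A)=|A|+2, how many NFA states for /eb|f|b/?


Syntax tree has 4 char leaf(s), 2 union(s), 0 star(s)
chars contribute 4×2 = 8; each union adds +2; each star adds +2
Total: 8 + 4 + 0 = 12 states
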